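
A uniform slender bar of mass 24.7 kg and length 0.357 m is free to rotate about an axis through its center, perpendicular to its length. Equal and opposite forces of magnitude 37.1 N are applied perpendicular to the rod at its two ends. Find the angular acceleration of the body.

α ≈ 50.5 rad/s²

I = (1/12)ML² = (1/12)(24.7)(0.357)² = 0.2623 kg·m².
The couple gives τ = F·(L/2) + F·(L/2) = F L = (37.1)(0.357) = 13.24 N·m.
From τ = Iα: α = 13.24/0.2623 = 50.49 rad/s².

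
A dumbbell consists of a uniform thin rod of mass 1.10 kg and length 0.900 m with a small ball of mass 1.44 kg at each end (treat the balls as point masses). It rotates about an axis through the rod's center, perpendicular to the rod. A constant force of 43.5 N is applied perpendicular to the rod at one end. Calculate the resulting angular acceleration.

I_rod = (1/12)ML² = (1/12)(1.10)(0.900)² = 0.07425 kg·m².
I_balls = 2·m·(L/2)² = 2(1.44)(0.4500)² = 0.5832 kg·m².
Total I = 0.6575 kg·m².
τ = F·(L/2) = (43.5)(0.450) = 19.57 N·m.
α = τ/I = 19.57/0.6575 = 29.77 rad/s².

α ≈ 29.8 rad/s²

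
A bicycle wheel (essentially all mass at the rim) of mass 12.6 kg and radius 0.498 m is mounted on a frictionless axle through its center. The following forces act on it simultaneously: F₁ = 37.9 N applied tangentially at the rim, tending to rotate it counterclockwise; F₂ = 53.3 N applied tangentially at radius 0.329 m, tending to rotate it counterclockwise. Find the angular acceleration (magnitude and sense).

I = MR² = (12.6)(0.498)² = 3.125 kg·m².
Taking counterclockwise as positive: τ₁ = +(37.9)(0.498) = +18.87 N·m; τ₂ = +(53.3)(0.329) = +17.54 N·m.
Net torque τ = 36.41 N·m.
α = τ/I = 36.41/3.125 = 11.65 rad/s².

α ≈ 11.7 rad/s², counterclockwise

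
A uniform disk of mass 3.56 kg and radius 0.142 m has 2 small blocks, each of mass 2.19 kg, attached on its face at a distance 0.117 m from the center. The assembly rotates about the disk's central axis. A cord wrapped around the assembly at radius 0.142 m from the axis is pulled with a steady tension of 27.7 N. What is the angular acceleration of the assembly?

I_disk = ½MR² = ½(3.56)(0.142)² = 0.03589 kg·m².
I_blocks = 2·m·r² = 2(2.19)(0.117)² = 0.05996 kg·m².
Total I = 0.09585 kg·m².
τ = F r = (27.7)(0.142) = 3.933 N·m.
α = τ/I = 3.933/0.09585 = 41.04 rad/s².

α ≈ 41.0 rad/s²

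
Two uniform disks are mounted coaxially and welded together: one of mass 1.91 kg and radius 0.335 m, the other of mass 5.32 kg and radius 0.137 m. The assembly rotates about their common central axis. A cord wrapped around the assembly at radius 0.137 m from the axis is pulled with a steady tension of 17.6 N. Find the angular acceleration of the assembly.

I = ½M₁R₁² + ½M₂R₂² = ½(1.91)(0.335)² + ½(5.32)(0.137)² = 0.1571 kg·m².
τ = F r = (17.6)(0.137) = 2.411 N·m.
α = τ/I = 2.411/0.1571 = 15.35 rad/s².

α ≈ 15.3 rad/s²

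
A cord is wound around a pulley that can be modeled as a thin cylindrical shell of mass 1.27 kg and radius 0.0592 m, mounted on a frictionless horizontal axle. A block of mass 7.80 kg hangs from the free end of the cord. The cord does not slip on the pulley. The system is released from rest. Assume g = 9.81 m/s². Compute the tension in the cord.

T ≈ 10.7 N

I = MR² = (1.27)(0.0592)² = 0.004451 kg·m².
Block: mg − T = ma. Pulley: TR = Iα. No-slip: a = αR, so T = (I/R²)a = 1.270·a.
Then mg = (m + 1.270)a, so a = (7.80)(9.81)/(7.80 + 1.270) = 8.436 m/s².
T = 1.270·a = 10.71 N.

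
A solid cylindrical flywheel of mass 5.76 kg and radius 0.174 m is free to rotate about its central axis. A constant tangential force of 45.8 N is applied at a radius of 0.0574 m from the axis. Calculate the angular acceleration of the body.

I = ½MR² = (1/2)(5.76)(0.174)² = 0.08719 kg·m².
τ = F·r = (45.8)(0.0574) = 2.629 N·m.
Newton's second law for rotation, τ = Iα, gives α = τ/I = 2.629/0.08719 = 30.15 rad/s².

α ≈ 30.1 rad/s²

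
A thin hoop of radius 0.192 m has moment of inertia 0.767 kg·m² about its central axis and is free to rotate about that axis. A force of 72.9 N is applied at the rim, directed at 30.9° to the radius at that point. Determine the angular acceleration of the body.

Only the tangential component produces torque: τ = F R sinθ = (72.9)(0.192) sin 30.9° = 7.188 N·m.
From τ = Iα: α = 7.188/0.7670 = 9.371 rad/s².

α ≈ 9.37 rad/s²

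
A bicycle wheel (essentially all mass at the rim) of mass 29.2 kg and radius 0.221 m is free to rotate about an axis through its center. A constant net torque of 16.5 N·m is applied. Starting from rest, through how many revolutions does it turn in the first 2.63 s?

≈ 6.37 revolutions

I = MR² = (29.2)(0.221)² = 1.426 kg·m².
α = τ/I = 16.5/1.426 = 11.57 rad/s².
θ = ½αt² = ½(11.57)(2.63)² = 40.01 rad.
Revolutions = θ/(2π) = 6.368.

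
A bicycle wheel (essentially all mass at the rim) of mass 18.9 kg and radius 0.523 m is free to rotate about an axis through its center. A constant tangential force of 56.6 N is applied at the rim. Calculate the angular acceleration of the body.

α ≈ 5.73 rad/s²

I = MR² = (18.9)(0.523)² = 5.170 kg·m².
τ = F R = (56.6)(0.523) = 29.60 N·m.
From τ = Iα: α = 29.60/5.170 = 5.726 rad/s².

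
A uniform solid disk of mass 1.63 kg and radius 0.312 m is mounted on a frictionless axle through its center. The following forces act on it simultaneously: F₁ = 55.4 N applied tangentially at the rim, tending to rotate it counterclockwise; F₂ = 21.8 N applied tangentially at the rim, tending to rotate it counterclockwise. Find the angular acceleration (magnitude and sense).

α ≈ 304 rad/s², counterclockwise

I = ½MR² = (1/2)(1.63)(0.312)² = 0.07934 kg·m².
Taking counterclockwise as positive: τ₁ = +(55.4)(0.312) = +17.28 N·m; τ₂ = +(21.8)(0.312) = +6.802 N·m.
Net torque τ = 24.09 N·m.
α = τ/I = 24.09/0.07934 = 303.6 rad/s².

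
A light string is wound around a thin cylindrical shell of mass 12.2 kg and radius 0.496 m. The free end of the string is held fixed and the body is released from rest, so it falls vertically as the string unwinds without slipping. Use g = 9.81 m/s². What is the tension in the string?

Translation: Mg − T = Ma. Rotation about the center: TR = Iα with I = MR².
With a = αR: T = (I/R²)a = M a, so Mg = (1 + 1.000)Ma.
a = g/(1 + 1.000) = 9.81/2.000 = 4.905 m/s².
T = 1.000·M·a = (1.000)(12.2)(4.905) = 59.84 N.

T ≈ 59.8 N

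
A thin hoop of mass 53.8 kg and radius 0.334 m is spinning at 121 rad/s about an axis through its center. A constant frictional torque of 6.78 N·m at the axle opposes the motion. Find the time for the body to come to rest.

I = MR² = (53.8)(0.334)² = 6.002 kg·m².
The net torque has magnitude 6.78 N·m, opposing ω.
|α| = τ/I = 6.780/6.002 = 1.130 rad/s² (deceleration).
0 = ω₀ − |α|t ⇒ t = ω₀/|α| = 121/1.130 = 107.1 s.

t ≈ 107 s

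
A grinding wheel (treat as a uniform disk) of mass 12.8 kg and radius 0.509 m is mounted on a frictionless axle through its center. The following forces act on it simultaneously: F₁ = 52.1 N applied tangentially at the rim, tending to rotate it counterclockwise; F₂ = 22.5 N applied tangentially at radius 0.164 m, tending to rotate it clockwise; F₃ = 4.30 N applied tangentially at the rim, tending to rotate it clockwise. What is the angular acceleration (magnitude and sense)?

α ≈ 12.4 rad/s², counterclockwise

I = ½MR² = (1/2)(12.8)(0.509)² = 1.658 kg·m².
Taking counterclockwise as positive: τ₁ = +(52.1)(0.509) = +26.52 N·m; τ₂ = −(22.5)(0.164) = −3.690 N·m; τ₃ = −(4.30)(0.509) = −2.189 N·m.
Net torque τ = 20.64 N·m.
α = τ/I = 20.64/1.658 = 12.45 rad/s².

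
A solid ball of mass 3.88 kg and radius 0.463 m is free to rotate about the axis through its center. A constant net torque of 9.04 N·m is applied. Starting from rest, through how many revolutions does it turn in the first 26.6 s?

I = (2/5)MR² = (2/5)(3.88)(0.463)² = 0.3327 kg·m².
α = τ/I = 9.04/0.3327 = 27.17 rad/s².
θ = ½αt² = ½(27.17)(26.6)² = 9613 rad.
Revolutions = θ/(2π) = 1530.

≈ 1530 revolutions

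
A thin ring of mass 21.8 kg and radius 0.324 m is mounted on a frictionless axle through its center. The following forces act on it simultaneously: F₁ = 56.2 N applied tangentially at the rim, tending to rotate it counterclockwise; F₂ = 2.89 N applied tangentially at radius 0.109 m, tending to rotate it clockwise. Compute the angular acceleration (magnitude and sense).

α ≈ 7.82 rad/s², counterclockwise

I = MR² = (21.8)(0.324)² = 2.288 kg·m².
Taking counterclockwise as positive: τ₁ = +(56.2)(0.324) = +18.21 N·m; τ₂ = −(2.89)(0.109) = −0.3150 N·m.
Net torque τ = 17.89 N·m.
α = τ/I = 17.89/2.288 = 7.819 rad/s².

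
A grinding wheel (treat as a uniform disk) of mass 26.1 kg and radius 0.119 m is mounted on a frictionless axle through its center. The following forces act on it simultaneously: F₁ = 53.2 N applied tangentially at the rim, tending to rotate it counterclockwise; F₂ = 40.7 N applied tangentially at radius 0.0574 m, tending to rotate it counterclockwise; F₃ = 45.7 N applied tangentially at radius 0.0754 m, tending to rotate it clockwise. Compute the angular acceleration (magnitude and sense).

I = ½MR² = (1/2)(26.1)(0.119)² = 0.1848 kg·m².
Taking counterclockwise as positive: τ₁ = +(53.2)(0.119) = +6.331 N·m; τ₂ = +(40.7)(0.0574) = +2.336 N·m; τ₃ = −(45.7)(0.0754) = −3.446 N·m.
Net torque τ = 5.221 N·m.
α = τ/I = 5.221/0.1848 = 28.25 rad/s².

α ≈ 28.3 rad/s², counterclockwise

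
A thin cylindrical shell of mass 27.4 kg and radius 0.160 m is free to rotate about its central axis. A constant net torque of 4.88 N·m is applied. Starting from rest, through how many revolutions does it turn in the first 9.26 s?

≈ 47.5 revolutions

I = MR² = (27.4)(0.160)² = 0.7014 kg·m².
α = τ/I = 4.88/0.7014 = 6.957 rad/s².
θ = ½αt² = ½(6.957)(9.26)² = 298.3 rad.
Revolutions = θ/(2π) = 47.47.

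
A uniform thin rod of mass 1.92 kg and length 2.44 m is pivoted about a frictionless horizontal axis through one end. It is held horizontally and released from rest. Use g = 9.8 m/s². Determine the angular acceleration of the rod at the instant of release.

α ≈ 6.02 rad/s²

About the pivot, I = (1/3)ML² = (1/3)(1.92)(2.44)² = 3.810 kg·m².
The weight acts at the center, a distance L/2 = 1.220 m from the pivot; τ = Mg(L/2) = 22.96 N·m.
α = τ/I = 22.96/3.810 = 6.025 rad/s².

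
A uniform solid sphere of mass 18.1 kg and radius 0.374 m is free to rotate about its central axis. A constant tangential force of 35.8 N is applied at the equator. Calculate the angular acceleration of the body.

α ≈ 13.2 rad/s²

I = (2/5)MR² = (2/5)(18.1)(0.374)² = 1.013 kg·m².
τ = F R = (35.8)(0.374) = 13.39 N·m.
Newton's second law for rotation, τ = Iα, gives α = τ/I = 13.39/1.013 = 13.22 rad/s².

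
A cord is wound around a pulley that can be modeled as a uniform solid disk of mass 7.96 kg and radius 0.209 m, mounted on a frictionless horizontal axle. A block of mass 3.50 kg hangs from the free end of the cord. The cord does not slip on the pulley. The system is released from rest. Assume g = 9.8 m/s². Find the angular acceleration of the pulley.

I = ½MR² = (1/2)(7.96)(0.209)² = 0.1739 kg·m².
Block: mg − T = ma. Pulley: TR = Iα. No-slip: a = αR, so T = (I/R²)a = 3.980·a.
Then mg = (m + 3.980)a, so a = (3.50)(9.8)/(3.50 + 3.980) = 4.586 m/s².
α = a/R = 4.586/0.209 = 21.94 rad/s².

α ≈ 21.9 rad/s²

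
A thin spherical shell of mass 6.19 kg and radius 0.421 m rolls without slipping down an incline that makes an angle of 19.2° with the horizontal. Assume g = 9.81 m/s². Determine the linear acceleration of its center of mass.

a ≈ 1.94 m/s²

Translation along the incline: Mg sinθ − f = Ma.
Rotation about the center: fR = Iα with I = (2/3)MR². No-slip gives a = αR, so f = (I/R²)a = (2/3)M a.
Substituting: Mg sinθ = (1 + 0.6667)Ma, so a = g sinθ/(1 + 0.6667) = (9.81) sin 19.2° / 1.667 = 1.936 m/s².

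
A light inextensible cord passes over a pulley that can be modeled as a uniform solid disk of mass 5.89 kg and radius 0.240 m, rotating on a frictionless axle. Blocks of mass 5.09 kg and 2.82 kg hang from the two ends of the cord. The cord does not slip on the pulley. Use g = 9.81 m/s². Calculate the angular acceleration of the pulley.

I = ½MR² = (1/2)(5.89)(0.240)² = 0.1696 kg·m².
Heavier block: m₁g − T₁ = m₁a. Lighter block: T₂ − m₂g = m₂a.
Pulley: (T₁ − T₂)R = Iα = I(a/R), so T₁ − T₂ = (I/R²)a = (1/2)M_p a = 2.945·a.
Adding the three: (m₁ − m₂)g = (m₁ + m₂ + 2.945)a, so a = (5.09 − 2.82)(9.81)/(5.09 + 2.82 + 2.945) = 2.051 m/s².
α = a/R = 2.051/0.240 = 8.548 rad/s².

α ≈ 8.55 rad/s²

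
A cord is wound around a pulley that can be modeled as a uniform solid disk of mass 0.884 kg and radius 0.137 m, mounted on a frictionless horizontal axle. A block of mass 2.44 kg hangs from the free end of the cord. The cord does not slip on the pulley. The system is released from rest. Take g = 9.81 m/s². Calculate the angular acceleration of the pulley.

α ≈ 60.6 rad/s²

I = ½MR² = (1/2)(0.884)(0.137)² = 0.008296 kg·m².
Block: mg − T = ma. Pulley: TR = Iα. No-slip: a = αR, so T = (I/R²)a = 0.4420·a.
Then mg = (m + 0.4420)a, so a = (2.44)(9.81)/(2.44 + 0.4420) = 8.305 m/s².
α = a/R = 8.305/0.137 = 60.62 rad/s².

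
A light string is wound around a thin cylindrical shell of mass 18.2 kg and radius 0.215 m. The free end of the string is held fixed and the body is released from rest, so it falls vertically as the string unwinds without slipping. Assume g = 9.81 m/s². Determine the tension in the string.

T ≈ 89.3 N

Translation: Mg − T = Ma. Rotation about the center: TR = Iα with I = MR².
With a = αR: T = (I/R²)a = M a, so Mg = (1 + 1.000)Ma.
a = g/(1 + 1.000) = 9.81/2.000 = 4.905 m/s².
T = 1.000·M·a = (1.000)(18.2)(4.905) = 89.27 N.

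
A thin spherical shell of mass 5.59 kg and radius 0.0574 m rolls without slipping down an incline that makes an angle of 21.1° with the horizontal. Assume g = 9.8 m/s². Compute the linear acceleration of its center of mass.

a ≈ 2.12 m/s²

Translation along the incline: Mg sinθ − f = Ma.
Rotation about the center: fR = Iα with I = (2/3)MR². No-slip gives a = αR, so f = (I/R²)a = (2/3)M a.
Substituting: Mg sinθ = (1 + 0.6667)Ma, so a = g sinθ/(1 + 0.6667) = (9.8) sin 21.1° / 1.667 = 2.117 m/s².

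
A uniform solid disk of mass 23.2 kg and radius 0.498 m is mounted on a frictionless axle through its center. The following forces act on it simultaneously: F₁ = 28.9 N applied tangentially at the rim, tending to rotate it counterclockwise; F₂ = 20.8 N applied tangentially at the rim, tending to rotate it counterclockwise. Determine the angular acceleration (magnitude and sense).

α ≈ 8.60 rad/s², counterclockwise

I = ½MR² = (1/2)(23.2)(0.498)² = 2.877 kg·m².
Taking counterclockwise as positive: τ₁ = +(28.9)(0.498) = +14.39 N·m; τ₂ = +(20.8)(0.498) = +10.36 N·m.
Net torque τ = 24.75 N·m.
α = τ/I = 24.75/2.877 = 8.603 rad/s².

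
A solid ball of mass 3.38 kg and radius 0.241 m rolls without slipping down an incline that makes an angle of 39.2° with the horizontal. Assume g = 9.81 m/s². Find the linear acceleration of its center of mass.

Translation along the incline: Mg sinθ − f = Ma.
Rotation about the center: fR = Iα with I = (2/5)MR². No-slip gives a = αR, so f = (I/R²)a = (2/5)M a.
Substituting: Mg sinθ = (1 + 0.4000)Ma, so a = g sinθ/(1 + 0.4000) = (9.81) sin 39.2° / 1.400 = 4.429 m/s².

a ≈ 4.43 m/s²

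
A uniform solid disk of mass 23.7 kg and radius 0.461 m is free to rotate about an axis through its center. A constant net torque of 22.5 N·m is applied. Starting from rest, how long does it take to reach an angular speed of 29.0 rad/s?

t ≈ 3.25 s

I = ½MR² = (1/2)(23.7)(0.461)² = 2.518 kg·m².
α = τ/I = 22.5/2.518 = 8.934 rad/s².
ω = αt ⇒ t = ω/α = 29.0/8.934 = 3.246 s.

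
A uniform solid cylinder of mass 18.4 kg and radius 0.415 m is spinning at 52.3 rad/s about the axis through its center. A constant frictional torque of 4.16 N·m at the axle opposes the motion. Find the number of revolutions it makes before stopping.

I = ½MR² = (1/2)(18.4)(0.415)² = 1.584 kg·m².
The net torque has magnitude 4.16 N·m, opposing ω.
|α| = τ/I = 4.160/1.584 = 2.625 rad/s² (deceleration).
ω² = ω₀² − 2|α|θ with ω = 0 ⇒ θ = ω₀²/(2|α|) = 520.9 rad = 82.91 rev.

≈ 82.9 revolutions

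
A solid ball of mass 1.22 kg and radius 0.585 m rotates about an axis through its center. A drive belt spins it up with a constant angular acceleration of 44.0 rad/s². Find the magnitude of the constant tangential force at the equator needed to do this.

F ≈ 12.6 N

I = (2/5)MR² = (2/5)(1.22)(0.585)² = 0.1670 kg·m².
The required torque is τ = Iα = (0.1670)(44.00) = 7.348 N·m.
A tangential force at the equator gives τ = FR, so F = τ/R = 7.348/0.585 = 12.56 N.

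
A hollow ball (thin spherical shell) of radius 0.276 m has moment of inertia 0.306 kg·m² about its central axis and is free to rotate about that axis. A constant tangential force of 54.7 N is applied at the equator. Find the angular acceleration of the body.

τ = F R = (54.7)(0.276) = 15.10 N·m.
Newton's second law for rotation, τ = Iα, gives α = τ/I = 15.10/0.3060 = 49.34 rad/s².

α ≈ 49.3 rad/s²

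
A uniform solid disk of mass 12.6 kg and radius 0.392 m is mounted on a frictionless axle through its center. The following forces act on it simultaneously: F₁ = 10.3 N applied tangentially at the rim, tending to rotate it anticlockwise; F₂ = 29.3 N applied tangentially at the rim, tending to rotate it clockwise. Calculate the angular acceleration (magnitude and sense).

α ≈ 7.69 rad/s², clockwise

I = ½MR² = (1/2)(12.6)(0.392)² = 0.9681 kg·m².
Taking anticlockwise as positive: τ₁ = +(10.3)(0.392) = +4.038 N·m; τ₂ = −(29.3)(0.392) = −11.49 N·m.
Net torque τ = -7.448 N·m.
α = τ/I = -7.448/0.9681 = -7.694 rad/s².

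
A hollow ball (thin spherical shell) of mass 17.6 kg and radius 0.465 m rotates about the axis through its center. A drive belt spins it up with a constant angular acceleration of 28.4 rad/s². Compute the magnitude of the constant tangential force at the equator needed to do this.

I = (2/3)MR² = (2/3)(17.6)(0.465)² = 2.537 kg·m².
The required torque is τ = Iα = (2.537)(28.40) = 72.05 N·m.
A tangential force at the equator gives τ = FR, so F = τ/R = 72.05/0.465 = 155.0 N.

F ≈ 155 N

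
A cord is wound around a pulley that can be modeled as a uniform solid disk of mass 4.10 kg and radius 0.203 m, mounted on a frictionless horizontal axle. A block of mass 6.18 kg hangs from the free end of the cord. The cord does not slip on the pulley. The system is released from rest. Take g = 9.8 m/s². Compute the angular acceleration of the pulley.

α ≈ 36.3 rad/s²

I = ½MR² = (1/2)(4.10)(0.203)² = 0.08448 kg·m².
Block: mg − T = ma. Pulley: TR = Iα. No-slip: a = αR, so T = (I/R²)a = 2.050·a.
Then mg = (m + 2.050)a, so a = (6.18)(9.8)/(6.18 + 2.050) = 7.359 m/s².
α = a/R = 7.359/0.203 = 36.25 rad/s².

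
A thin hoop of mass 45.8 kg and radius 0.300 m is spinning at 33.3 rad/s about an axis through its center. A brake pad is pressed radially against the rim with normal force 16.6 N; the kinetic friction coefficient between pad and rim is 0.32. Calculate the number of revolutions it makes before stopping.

≈ 228 revolutions

I = MR² = (45.8)(0.300)² = 4.122 kg·m².
Friction force f = μN = (0.32)(16.6) = 5.312 N at the rim; torque magnitude τ = fR = 1.594 N·m, opposing ω.
|α| = τ/I = 1.594/4.122 = 0.3866 rad/s² (deceleration).
ω² = ω₀² − 2|α|θ with ω = 0 ⇒ θ = ω₀²/(2|α|) = 1434 rad = 228.2 rev.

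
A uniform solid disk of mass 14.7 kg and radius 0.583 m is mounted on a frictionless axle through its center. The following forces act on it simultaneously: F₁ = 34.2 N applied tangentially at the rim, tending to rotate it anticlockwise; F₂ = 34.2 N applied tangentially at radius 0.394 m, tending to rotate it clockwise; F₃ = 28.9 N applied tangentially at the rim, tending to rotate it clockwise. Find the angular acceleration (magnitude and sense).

I = ½MR² = (1/2)(14.7)(0.583)² = 2.498 kg·m².
Taking anticlockwise as positive: τ₁ = +(34.2)(0.583) = +19.94 N·m; τ₂ = −(34.2)(0.394) = −13.47 N·m; τ₃ = −(28.9)(0.583) = −16.85 N·m.
Net torque τ = -10.38 N·m.
α = τ/I = -10.38/2.498 = -4.157 rad/s².

α ≈ 4.16 rad/s², clockwise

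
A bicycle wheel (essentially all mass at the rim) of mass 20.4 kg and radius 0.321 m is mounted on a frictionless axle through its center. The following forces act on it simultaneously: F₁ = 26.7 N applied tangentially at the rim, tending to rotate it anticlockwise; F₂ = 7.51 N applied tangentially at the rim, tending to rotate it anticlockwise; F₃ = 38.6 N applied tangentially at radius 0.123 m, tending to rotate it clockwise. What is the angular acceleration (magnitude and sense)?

α ≈ 2.97 rad/s², anticlockwise

I = MR² = (20.4)(0.321)² = 2.102 kg·m².
Taking anticlockwise as positive: τ₁ = +(26.7)(0.321) = +8.571 N·m; τ₂ = +(7.51)(0.321) = +2.411 N·m; τ₃ = −(38.6)(0.123) = −4.748 N·m.
Net torque τ = 6.234 N·m.
α = τ/I = 6.234/2.102 = 2.966 rad/s².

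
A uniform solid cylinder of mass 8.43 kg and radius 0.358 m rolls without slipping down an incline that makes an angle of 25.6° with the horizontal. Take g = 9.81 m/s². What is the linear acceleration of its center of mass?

a ≈ 2.83 m/s²

Translation along the incline: Mg sinθ − f = Ma.
Rotation about the center: fR = Iα with I = ½MR². No-slip gives a = αR, so f = (I/R²)a = (1/2)M a.
Substituting: Mg sinθ = (1 + 0.5000)Ma, so a = g sinθ/(1 + 0.5000) = (9.81) sin 25.6° / 1.500 = 2.826 m/s².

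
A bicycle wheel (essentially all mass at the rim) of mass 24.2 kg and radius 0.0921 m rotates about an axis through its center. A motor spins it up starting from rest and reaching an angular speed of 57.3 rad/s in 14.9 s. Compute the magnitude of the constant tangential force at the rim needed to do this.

F ≈ 8.57 N

I = MR² = (24.2)(0.0921)² = 0.2053 kg·m².
α = Δω/Δt = (57.3 − 0)/14.9 = 3.846 rad/s².
The required torque is τ = Iα = (0.2053)(3.846) = 0.7894 N·m.
A tangential force at the rim gives τ = FR, so F = τ/R = 0.7894/0.0921 = 8.571 N.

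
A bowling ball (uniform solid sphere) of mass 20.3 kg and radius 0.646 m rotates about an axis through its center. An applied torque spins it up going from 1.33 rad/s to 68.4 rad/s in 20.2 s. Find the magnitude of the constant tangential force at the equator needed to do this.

F ≈ 17.4 N

I = (2/5)MR² = (2/5)(20.3)(0.646)² = 3.389 kg·m².
α = Δω/Δt = (68.4 − 1.33)/20.2 = 3.320 rad/s².
The required torque is τ = Iα = (3.389)(3.320) = 11.25 N·m.
A tangential force at the equator gives τ = FR, so F = τ/R = 11.25/0.646 = 17.42 N.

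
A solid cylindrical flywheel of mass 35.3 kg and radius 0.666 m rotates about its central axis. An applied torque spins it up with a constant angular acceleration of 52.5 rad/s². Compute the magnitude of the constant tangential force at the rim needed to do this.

F ≈ 617 N

I = ½MR² = (1/2)(35.3)(0.666)² = 7.829 kg·m².
The required torque is τ = Iα = (7.829)(52.50) = 411.0 N·m.
A tangential force at the rim gives τ = FR, so F = τ/R = 411.0/0.666 = 617.1 N.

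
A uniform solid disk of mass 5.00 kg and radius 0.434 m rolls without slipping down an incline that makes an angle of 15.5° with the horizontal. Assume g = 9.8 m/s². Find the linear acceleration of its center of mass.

a ≈ 1.75 m/s²

Translation along the incline: Mg sinθ − f = Ma.
Rotation about the center: fR = Iα with I = ½MR². No-slip gives a = αR, so f = (I/R²)a = (1/2)M a.
Substituting: Mg sinθ = (1 + 0.5000)Ma, so a = g sinθ/(1 + 0.5000) = (9.8) sin 15.5° / 1.500 = 1.746 m/s².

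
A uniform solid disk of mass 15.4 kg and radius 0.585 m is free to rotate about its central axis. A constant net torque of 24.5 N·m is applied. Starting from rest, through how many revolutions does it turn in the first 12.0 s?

I = ½MR² = (1/2)(15.4)(0.585)² = 2.635 kg·m².
α = τ/I = 24.5/2.635 = 9.297 rad/s².
θ = ½αt² = ½(9.297)(12.0)² = 669.4 rad.
Revolutions = θ/(2π) = 106.5.

≈ 107 revolutions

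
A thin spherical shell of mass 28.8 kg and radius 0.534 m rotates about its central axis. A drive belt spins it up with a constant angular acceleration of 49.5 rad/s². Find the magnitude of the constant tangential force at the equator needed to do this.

I = (2/3)MR² = (2/3)(28.8)(0.534)² = 5.475 kg·m².
The required torque is τ = Iα = (5.475)(49.50) = 271.0 N·m.
A tangential force at the equator gives τ = FR, so F = τ/R = 271.0/0.534 = 507.5 N.

F ≈ 508 N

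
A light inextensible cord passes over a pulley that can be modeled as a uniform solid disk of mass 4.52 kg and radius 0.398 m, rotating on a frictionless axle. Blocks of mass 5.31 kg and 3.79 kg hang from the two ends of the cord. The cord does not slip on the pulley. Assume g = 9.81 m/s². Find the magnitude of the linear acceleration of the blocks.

a ≈ 1.31 m/s²

I = ½MR² = (1/2)(4.52)(0.398)² = 0.3580 kg·m².
Heavier block: m₁g − T₁ = m₁a. Lighter block: T₂ − m₂g = m₂a.
Pulley: (T₁ − T₂)R = Iα = I(a/R), so T₁ − T₂ = (I/R²)a = (1/2)M_p a = 2.260·a.
Adding the three: (m₁ − m₂)g = (m₁ + m₂ + 2.260)a, so a = (5.31 − 3.79)(9.81)/(5.31 + 3.79 + 2.260) = 1.313 m/s².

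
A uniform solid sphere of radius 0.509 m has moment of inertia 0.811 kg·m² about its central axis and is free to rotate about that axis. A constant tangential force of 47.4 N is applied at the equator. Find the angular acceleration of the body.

α ≈ 29.7 rad/s²

τ = F R = (47.4)(0.509) = 24.13 N·m.
From τ = Iα: α = 24.13/0.8110 = 29.75 rad/s².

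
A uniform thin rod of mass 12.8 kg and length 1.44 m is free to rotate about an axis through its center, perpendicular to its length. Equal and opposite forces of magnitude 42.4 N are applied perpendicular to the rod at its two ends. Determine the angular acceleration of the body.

α ≈ 27.6 rad/s²

I = (1/12)ML² = (1/12)(12.8)(1.44)² = 2.212 kg·m².
The couple gives τ = F·(L/2) + F·(L/2) = F L = (42.4)(1.44) = 61.06 N·m.
From τ = Iα: α = 61.06/2.212 = 27.60 rad/s².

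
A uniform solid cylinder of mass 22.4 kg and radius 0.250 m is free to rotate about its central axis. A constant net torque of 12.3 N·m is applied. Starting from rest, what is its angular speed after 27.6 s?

I = ½MR² = (1/2)(22.4)(0.250)² = 0.7000 kg·m².
α = τ/I = 12.3/0.7000 = 17.57 rad/s².
ω = ω₀ + αt = 0 + (17.57)(27.6) = 485.0 rad/s.

ω ≈ 485 rad/s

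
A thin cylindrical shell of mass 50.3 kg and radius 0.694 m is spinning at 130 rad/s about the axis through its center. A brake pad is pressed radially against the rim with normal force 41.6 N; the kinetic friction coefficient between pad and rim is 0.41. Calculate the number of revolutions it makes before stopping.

≈ 2750 revolutions

I = MR² = (50.3)(0.694)² = 24.23 kg·m².
Friction force f = μN = (0.41)(41.6) = 17.06 N at the rim; torque magnitude τ = fR = 11.84 N·m, opposing ω.
|α| = τ/I = 11.84/24.23 = 0.4886 rad/s² (deceleration).
ω² = ω₀² − 2|α|θ with ω = 0 ⇒ θ = ω₀²/(2|α|) = 17290 rad = 2752 rev.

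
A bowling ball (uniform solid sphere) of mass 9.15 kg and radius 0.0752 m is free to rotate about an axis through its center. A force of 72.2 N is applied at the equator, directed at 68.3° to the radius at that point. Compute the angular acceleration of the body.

I = (2/5)MR² = (2/5)(9.15)(0.0752)² = 0.02070 kg·m².
Only the tangential component produces torque: τ = F R sinθ = (72.2)(0.0752) sin 68.3° = 5.045 N·m.
Newton's second law for rotation, τ = Iα, gives α = τ/I = 5.045/0.02070 = 243.7 rad/s².

α ≈ 244 rad/s²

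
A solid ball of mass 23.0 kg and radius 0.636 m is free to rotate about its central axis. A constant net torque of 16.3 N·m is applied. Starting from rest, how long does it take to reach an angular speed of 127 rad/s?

t ≈ 29.0 s

I = (2/5)MR² = (2/5)(23.0)(0.636)² = 3.721 kg·m².
α = τ/I = 16.3/3.721 = 4.380 rad/s².
ω = αt ⇒ t = ω/α = 127/4.380 = 28.99 s.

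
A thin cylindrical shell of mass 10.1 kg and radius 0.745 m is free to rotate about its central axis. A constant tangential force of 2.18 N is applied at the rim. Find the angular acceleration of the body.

I = MR² = (10.1)(0.745)² = 5.606 kg·m².
τ = F R = (2.18)(0.745) = 1.624 N·m.
From τ = Iα: α = 1.624/5.606 = 0.2897 rad/s².

α ≈ 0.290 rad/s²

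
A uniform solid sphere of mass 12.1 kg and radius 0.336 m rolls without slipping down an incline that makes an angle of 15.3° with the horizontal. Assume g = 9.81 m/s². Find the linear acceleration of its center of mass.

Translation along the incline: Mg sinθ − f = Ma.
Rotation about the center: fR = Iα with I = (2/5)MR². No-slip gives a = αR, so f = (I/R²)a = (2/5)M a.
Substituting: Mg sinθ = (1 + 0.4000)Ma, so a = g sinθ/(1 + 0.4000) = (9.81) sin 15.3° / 1.400 = 1.849 m/s².

a ≈ 1.85 m/s²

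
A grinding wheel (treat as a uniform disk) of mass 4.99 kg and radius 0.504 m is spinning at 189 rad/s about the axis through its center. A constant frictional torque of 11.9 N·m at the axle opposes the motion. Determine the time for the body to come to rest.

I = ½MR² = (1/2)(4.99)(0.504)² = 0.6338 kg·m².
The net torque has magnitude 11.9 N·m, opposing ω.
|α| = τ/I = 11.90/0.6338 = 18.78 rad/s² (deceleration).
0 = ω₀ − |α|t ⇒ t = ω₀/|α| = 189/18.78 = 10.07 s.

t ≈ 10.1 s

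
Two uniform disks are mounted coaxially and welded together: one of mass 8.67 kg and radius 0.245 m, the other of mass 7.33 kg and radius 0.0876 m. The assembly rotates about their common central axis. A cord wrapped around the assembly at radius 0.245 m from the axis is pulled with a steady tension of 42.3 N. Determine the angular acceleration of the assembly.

α ≈ 35.9 rad/s²

I = ½M₁R₁² + ½M₂R₂² = ½(8.67)(0.245)² + ½(7.33)(0.0876)² = 0.2883 kg·m².
τ = F r = (42.3)(0.245) = 10.36 N·m.
α = τ/I = 10.36/0.2883 = 35.94 rad/s².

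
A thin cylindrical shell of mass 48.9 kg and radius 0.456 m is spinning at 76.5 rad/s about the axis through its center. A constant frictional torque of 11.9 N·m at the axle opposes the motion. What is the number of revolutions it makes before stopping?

I = MR² = (48.9)(0.456)² = 10.17 kg·m².
The net torque has magnitude 11.9 N·m, opposing ω.
|α| = τ/I = 11.90/10.17 = 1.170 rad/s² (deceleration).
ω² = ω₀² − 2|α|θ with ω = 0 ⇒ θ = ω₀²/(2|α|) = 2500 rad = 397.9 rev.

≈ 398 revolutions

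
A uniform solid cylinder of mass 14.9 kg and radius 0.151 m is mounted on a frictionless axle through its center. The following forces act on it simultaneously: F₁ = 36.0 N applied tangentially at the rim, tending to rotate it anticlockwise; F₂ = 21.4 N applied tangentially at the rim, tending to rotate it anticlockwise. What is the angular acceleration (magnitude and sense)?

I = ½MR² = (1/2)(14.9)(0.151)² = 0.1699 kg·m².
Taking anticlockwise as positive: τ₁ = +(36.0)(0.151) = +5.436 N·m; τ₂ = +(21.4)(0.151) = +3.231 N·m.
Net torque τ = 8.667 N·m.
α = τ/I = 8.667/0.1699 = 51.02 rad/s².

α ≈ 51.0 rad/s², anticlockwise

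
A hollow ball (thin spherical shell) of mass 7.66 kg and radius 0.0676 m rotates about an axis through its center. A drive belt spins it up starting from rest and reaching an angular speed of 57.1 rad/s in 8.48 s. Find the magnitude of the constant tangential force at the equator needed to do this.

I = (2/3)MR² = (2/3)(7.66)(0.0676)² = 0.02334 kg·m².
α = Δω/Δt = (57.1 − 0)/8.48 = 6.733 rad/s².
The required torque is τ = Iα = (0.02334)(6.733) = 0.1571 N·m.
A tangential force at the equator gives τ = FR, so F = τ/R = 0.1571/0.0676 = 2.324 N.

F ≈ 2.32 N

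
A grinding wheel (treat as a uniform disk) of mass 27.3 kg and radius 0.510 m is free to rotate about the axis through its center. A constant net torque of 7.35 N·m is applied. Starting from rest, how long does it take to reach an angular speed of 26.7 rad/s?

I = ½MR² = (1/2)(27.3)(0.510)² = 3.550 kg·m².
α = τ/I = 7.35/3.550 = 2.070 rad/s².
ω = αt ⇒ t = ω/α = 26.7/2.070 = 12.90 s.

t ≈ 12.9 s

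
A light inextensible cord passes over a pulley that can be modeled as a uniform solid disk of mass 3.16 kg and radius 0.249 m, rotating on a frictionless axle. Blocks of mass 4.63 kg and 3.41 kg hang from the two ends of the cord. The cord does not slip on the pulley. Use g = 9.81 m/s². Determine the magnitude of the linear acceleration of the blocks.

a ≈ 1.24 m/s²

I = ½MR² = (1/2)(3.16)(0.249)² = 0.09796 kg·m².
Heavier block: m₁g − T₁ = m₁a. Lighter block: T₂ − m₂g = m₂a.
Pulley: (T₁ − T₂)R = Iα = I(a/R), so T₁ − T₂ = (I/R²)a = (1/2)M_p a = 1.580·a.
Adding the three: (m₁ − m₂)g = (m₁ + m₂ + 1.580)a, so a = (4.63 − 3.41)(9.81)/(4.63 + 3.41 + 1.580) = 1.244 m/s².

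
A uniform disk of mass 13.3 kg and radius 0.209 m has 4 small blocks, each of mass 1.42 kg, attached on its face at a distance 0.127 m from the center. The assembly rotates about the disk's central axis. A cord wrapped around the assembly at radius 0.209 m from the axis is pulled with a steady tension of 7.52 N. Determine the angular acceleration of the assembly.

I_disk = ½MR² = ½(13.3)(0.209)² = 0.2905 kg·m².
I_blocks = 4·m·r² = 4(1.42)(0.127)² = 0.09161 kg·m².
Total I = 0.3821 kg·m².
τ = F r = (7.52)(0.209) = 1.572 N·m.
α = τ/I = 1.572/0.3821 = 4.113 rad/s².

α ≈ 4.11 rad/s²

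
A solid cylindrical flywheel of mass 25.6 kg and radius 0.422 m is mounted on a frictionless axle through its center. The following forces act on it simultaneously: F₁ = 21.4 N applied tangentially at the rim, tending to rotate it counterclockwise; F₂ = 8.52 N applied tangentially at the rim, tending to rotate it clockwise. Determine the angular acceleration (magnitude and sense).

α ≈ 2.38 rad/s², counterclockwise

I = ½MR² = (1/2)(25.6)(0.422)² = 2.279 kg·m².
Taking counterclockwise as positive: τ₁ = +(21.4)(0.422) = +9.031 N·m; τ₂ = −(8.52)(0.422) = −3.595 N·m.
Net torque τ = 5.435 N·m.
α = τ/I = 5.435/2.279 = 2.384 rad/s².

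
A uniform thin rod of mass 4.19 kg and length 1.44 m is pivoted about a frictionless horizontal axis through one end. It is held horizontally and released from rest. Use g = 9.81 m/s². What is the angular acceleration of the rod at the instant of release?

α ≈ 10.2 rad/s²

About the pivot, I = (1/3)ML² = (1/3)(4.19)(1.44)² = 2.896 kg·m².
The weight acts at the center, a distance L/2 = 0.7200 m from the pivot; τ = Mg(L/2) = 29.59 N·m.
α = τ/I = 29.59/2.896 = 10.22 rad/s².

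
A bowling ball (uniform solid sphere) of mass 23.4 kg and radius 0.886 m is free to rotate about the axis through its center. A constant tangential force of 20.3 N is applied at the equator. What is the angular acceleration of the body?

I = (2/5)MR² = (2/5)(23.4)(0.886)² = 7.348 kg·m².
τ = F R = (20.3)(0.886) = 17.99 N·m.
From τ = Iα: α = 17.99/7.348 = 2.448 rad/s².

α ≈ 2.45 rad/s²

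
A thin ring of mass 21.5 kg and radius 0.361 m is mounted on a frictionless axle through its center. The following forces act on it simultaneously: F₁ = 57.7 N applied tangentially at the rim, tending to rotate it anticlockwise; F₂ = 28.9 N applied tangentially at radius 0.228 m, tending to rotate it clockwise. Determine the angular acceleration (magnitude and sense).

α ≈ 5.08 rad/s², anticlockwise

I = MR² = (21.5)(0.361)² = 2.802 kg·m².
Taking anticlockwise as positive: τ₁ = +(57.7)(0.361) = +20.83 N·m; τ₂ = −(28.9)(0.228) = −6.589 N·m.
Net torque τ = 14.24 N·m.
α = τ/I = 14.24/2.802 = 5.082 rad/s².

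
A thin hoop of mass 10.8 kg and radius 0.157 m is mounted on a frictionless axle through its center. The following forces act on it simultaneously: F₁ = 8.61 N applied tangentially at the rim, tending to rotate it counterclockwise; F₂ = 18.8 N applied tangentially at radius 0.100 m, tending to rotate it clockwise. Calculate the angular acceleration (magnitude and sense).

α ≈ 1.98 rad/s², clockwise

I = MR² = (10.8)(0.157)² = 0.2662 kg·m².
Taking counterclockwise as positive: τ₁ = +(8.61)(0.157) = +1.352 N·m; τ₂ = −(18.8)(0.100) = −1.880 N·m.
Net torque τ = -0.5282 N·m.
α = τ/I = -0.5282/0.2662 = -1.984 rad/s².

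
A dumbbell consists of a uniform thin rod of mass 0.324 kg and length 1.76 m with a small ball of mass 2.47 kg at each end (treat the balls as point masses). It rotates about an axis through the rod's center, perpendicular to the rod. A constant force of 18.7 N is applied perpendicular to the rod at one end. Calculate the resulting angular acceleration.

I_rod = (1/12)ML² = (1/12)(0.324)(1.76)² = 0.08364 kg·m².
I_balls = 2·m·(L/2)² = 2(2.47)(0.8800)² = 3.826 kg·m².
Total I = 3.909 kg·m².
τ = F·(L/2) = (18.7)(0.880) = 16.46 N·m.
α = τ/I = 16.46/3.909 = 4.210 rad/s².

α ≈ 4.21 rad/s²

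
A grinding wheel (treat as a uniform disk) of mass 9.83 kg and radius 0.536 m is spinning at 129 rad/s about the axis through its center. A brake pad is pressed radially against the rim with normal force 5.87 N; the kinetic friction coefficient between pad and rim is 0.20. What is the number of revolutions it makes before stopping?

≈ 2970 revolutions

I = ½MR² = (1/2)(9.83)(0.536)² = 1.412 kg·m².
Friction force f = μN = (0.20)(5.87) = 1.174 N at the rim; torque magnitude τ = fR = 0.6293 N·m, opposing ω.
|α| = τ/I = 0.6293/1.412 = 0.4456 rad/s² (deceleration).
ω² = ω₀² − 2|α|θ with ω = 0 ⇒ θ = ω₀²/(2|α|) = 18670 rad = 2972 rev.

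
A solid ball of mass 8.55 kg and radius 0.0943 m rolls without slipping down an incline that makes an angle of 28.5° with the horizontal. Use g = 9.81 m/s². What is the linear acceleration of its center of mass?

a ≈ 3.34 m/s²

Translation along the incline: Mg sinθ − f = Ma.
Rotation about the center: fR = Iα with I = (2/5)MR². No-slip gives a = αR, so f = (I/R²)a = (2/5)M a.
Substituting: Mg sinθ = (1 + 0.4000)Ma, so a = g sinθ/(1 + 0.4000) = (9.81) sin 28.5° / 1.400 = 3.344 m/s².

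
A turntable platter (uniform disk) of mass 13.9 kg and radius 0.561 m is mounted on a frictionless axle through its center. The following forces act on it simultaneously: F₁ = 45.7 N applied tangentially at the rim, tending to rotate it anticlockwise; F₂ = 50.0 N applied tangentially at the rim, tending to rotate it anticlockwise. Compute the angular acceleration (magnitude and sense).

α ≈ 24.5 rad/s², anticlockwise

I = ½MR² = (1/2)(13.9)(0.561)² = 2.187 kg·m².
Taking anticlockwise as positive: τ₁ = +(45.7)(0.561) = +25.64 N·m; τ₂ = +(50.0)(0.561) = +28.05 N·m.
Net torque τ = 53.69 N·m.
α = τ/I = 53.69/2.187 = 24.55 rad/s².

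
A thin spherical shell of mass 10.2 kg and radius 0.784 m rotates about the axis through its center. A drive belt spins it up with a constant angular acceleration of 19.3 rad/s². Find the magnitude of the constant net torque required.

I = (2/3)MR² = (2/3)(10.2)(0.784)² = 4.180 kg·m².
τ = Iα = (4.180)(19.30) = 80.67 N·m.

τ ≈ 80.7 N·m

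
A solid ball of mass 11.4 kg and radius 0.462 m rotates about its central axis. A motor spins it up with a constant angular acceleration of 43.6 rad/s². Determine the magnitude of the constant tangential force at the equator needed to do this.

F ≈ 91.9 N

I = (2/5)MR² = (2/5)(11.4)(0.462)² = 0.9733 kg·m².
The required torque is τ = Iα = (0.9733)(43.60) = 42.44 N·m.
A tangential force at the equator gives τ = FR, so F = τ/R = 42.44/0.462 = 91.85 N.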